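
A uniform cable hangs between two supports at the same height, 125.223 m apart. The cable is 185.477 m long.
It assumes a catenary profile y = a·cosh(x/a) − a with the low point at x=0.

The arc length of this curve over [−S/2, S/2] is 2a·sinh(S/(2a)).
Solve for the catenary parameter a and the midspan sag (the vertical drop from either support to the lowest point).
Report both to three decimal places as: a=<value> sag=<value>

a=39.260 sag=61.446

seed: a₀ = √(S³/(24(L−S))) = √(125.223³/(24·60.254)) = 36.849160
iter 1: u=1.699130  f(a)=+9.320e+00  f'(a)=-4.317e+00  a ← 36.849160 − (+9.320e+00/-4.317e+00) = 39.008040
iter 2: u=1.605092  f(a)=+8.819e-01  f'(a)=-3.536e+00  a ← 39.008040 − (+8.819e-01/-3.536e+00) = 39.257461
iter 3: u=1.594894  f(a)=+9.717e-03  f'(a)=-3.458e+00  a ← 39.257461 − (+9.717e-03/-3.458e+00) = 39.260271
iter 4: u=1.594780  f(a)=+1.208e-06  f'(a)=-3.457e+00  a ← 39.260271 − (+1.208e-06/-3.457e+00) = 39.260271
iter 5: u=1.594780  f(a)=+2.842e-14  f'(a)=-3.457e+00  a ← 39.260271 − (+2.842e-14/-3.457e+00) = 39.260271
converged: |Δa| < 1e-12 after 5 iterations
sag = a·(cosh(S/(2a)) − 1) = 39.260271·(cosh(1.594780) − 1) = 61.446224
T_max/T_min = cosh(S/(2a)) = 2.565099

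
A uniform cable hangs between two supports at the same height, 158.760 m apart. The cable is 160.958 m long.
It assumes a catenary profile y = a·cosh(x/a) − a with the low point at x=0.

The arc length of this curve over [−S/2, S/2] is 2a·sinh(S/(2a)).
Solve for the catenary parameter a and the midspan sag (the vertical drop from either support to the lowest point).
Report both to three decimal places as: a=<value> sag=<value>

seed: a₀ = √(S³/(24(L−S))) = √(158.760³/(24·2.198)) = 275.417905
iter 1: u=0.288217  f(a)=+9.147e-03  f'(a)=-1.609e-02  a ← 275.417905 − (+9.147e-03/-1.609e-02) = 275.986268
iter 2: u=0.287623  f(a)=+2.839e-05  f'(a)=-1.599e-02  a ← 275.986268 − (+2.839e-05/-1.599e-02) = 275.988043
iter 3: u=0.287621  f(a)=+2.755e-10  f'(a)=-1.599e-02  a ← 275.988043 − (+2.755e-10/-1.599e-02) = 275.988043
iter 4: u=0.287621  f(a)=+0.000e+00  f'(a)=-1.599e-02  a ← 275.988043 − (+0.000e+00/-1.599e-02) = 275.988043
converged: |Δa| < 1e-12 after 4 iterations
sag = a·(cosh(S/(2a)) − 1) = 275.988043·(cosh(0.287621) − 1) = 11.494599
T_max/T_min = cosh(S/(2a)) = 1.041649

a=275.988 sag=11.495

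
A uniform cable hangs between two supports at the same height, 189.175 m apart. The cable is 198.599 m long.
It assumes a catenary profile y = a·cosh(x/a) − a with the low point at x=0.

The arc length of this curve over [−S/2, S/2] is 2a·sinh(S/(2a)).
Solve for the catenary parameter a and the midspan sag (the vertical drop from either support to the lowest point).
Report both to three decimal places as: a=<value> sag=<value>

seed: a₀ = √(S³/(24(L−S))) = √(189.175³/(24·9.424)) = 173.010457
iter 1: u=0.546716  f(a)=+1.418e-01  f'(a)=-1.122e-01  a ← 173.010457 − (+1.418e-01/-1.122e-01) = 174.274325
iter 2: u=0.542751  f(a)=+1.569e-03  f'(a)=-1.098e-01  a ← 174.274325 − (+1.569e-03/-1.098e-01) = 174.288623
iter 3: u=0.542706  f(a)=+1.969e-07  f'(a)=-1.097e-01  a ← 174.288623 − (+1.969e-07/-1.097e-01) = 174.288625
iter 4: u=0.542706  f(a)=+0.000e+00  f'(a)=-1.097e-01  a ← 174.288625 − (+0.000e+00/-1.097e-01) = 174.288625
converged: |Δa| < 1e-12 after 4 iterations
sag = a·(cosh(S/(2a)) − 1) = 174.288625·(cosh(0.542706) − 1) = 26.302789
T_max/T_min = cosh(S/(2a)) = 1.150915

a=174.289 sag=26.303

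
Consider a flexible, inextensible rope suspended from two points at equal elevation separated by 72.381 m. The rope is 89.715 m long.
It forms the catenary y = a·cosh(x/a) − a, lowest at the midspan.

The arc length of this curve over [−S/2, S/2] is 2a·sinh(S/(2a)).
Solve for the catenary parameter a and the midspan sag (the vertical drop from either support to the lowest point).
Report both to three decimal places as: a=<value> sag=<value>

seed: a₀ = √(S³/(24(L−S))) = √(72.381³/(24·17.334)) = 30.191303
iter 1: u=1.198706  f(a)=+1.289e+00  f'(a)=-1.322e+00  a ← 30.191303 − (+1.289e+00/-1.322e+00) = 31.166231
iter 2: u=1.161209  f(a)=+6.506e-02  f'(a)=-1.192e+00  a ← 31.166231 − (+6.506e-02/-1.192e+00) = 31.220833
iter 3: u=1.159178  f(a)=+1.853e-04  f'(a)=-1.185e+00  a ← 31.220833 − (+1.853e-04/-1.185e+00) = 31.220989
iter 4: u=1.159172  f(a)=+1.513e-09  f'(a)=-1.185e+00  a ← 31.220989 − (+1.513e-09/-1.185e+00) = 31.220989
iter 5: u=1.159172  f(a)=+0.000e+00  f'(a)=-1.185e+00  a ← 31.220989 − (+0.000e+00/-1.185e+00) = 31.220989
converged: |Δa| < 1e-12 after 5 iterations
sag = a·(cosh(S/(2a)) − 1) = 31.220989·(cosh(1.159172) − 1) = 23.431966
T_max/T_min = cosh(S/(2a)) = 1.750520

a=31.221 sag=23.432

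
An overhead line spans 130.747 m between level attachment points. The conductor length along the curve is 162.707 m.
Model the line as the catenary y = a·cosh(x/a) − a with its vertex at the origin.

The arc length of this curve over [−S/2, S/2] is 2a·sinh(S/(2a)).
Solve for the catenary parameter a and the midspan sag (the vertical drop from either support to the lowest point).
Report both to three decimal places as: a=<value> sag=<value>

a=55.858 sag=42.826

seed: a₀ = √(S³/(24(L−S))) = √(130.747³/(24·31.960)) = 53.980710
iter 1: u=1.211053  f(a)=+2.427e+00  f'(a)=-1.367e+00  a ← 53.980710 − (+2.427e+00/-1.367e+00) = 55.756117
iter 2: u=1.172490  f(a)=+1.249e-01  f'(a)=-1.230e+00  a ← 55.756117 − (+1.249e-01/-1.230e+00) = 55.857676
iter 3: u=1.170358  f(a)=+3.704e-04  f'(a)=-1.222e+00  a ← 55.857676 − (+3.704e-04/-1.222e+00) = 55.857979
iter 4: u=1.170352  f(a)=+3.278e-09  f'(a)=-1.222e+00  a ← 55.857979 − (+3.278e-09/-1.222e+00) = 55.857979
iter 5: u=1.170352  f(a)=-2.842e-14  f'(a)=-1.222e+00  a ← 55.857979 − (-2.842e-14/-1.222e+00) = 55.857979
converged: |Δa| < 1e-12 after 5 iterations
sag = a·(cosh(S/(2a)) − 1) = 55.857979·(cosh(1.170352) − 1) = 42.825889
T_max/T_min = cosh(S/(2a)) = 1.766692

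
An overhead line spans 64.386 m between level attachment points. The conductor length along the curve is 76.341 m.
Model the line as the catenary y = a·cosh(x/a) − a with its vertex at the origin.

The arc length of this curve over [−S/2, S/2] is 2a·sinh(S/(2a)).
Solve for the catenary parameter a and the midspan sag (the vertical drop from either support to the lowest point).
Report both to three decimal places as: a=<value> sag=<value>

seed: a₀ = √(S³/(24(L−S))) = √(64.386³/(24·11.955)) = 30.500486
iter 1: u=1.055491  f(a)=+6.839e-01  f'(a)=-8.748e-01  a ← 30.500486 − (+6.839e-01/-8.748e-01) = 31.282228
iter 2: u=1.029115  f(a)=+2.717e-02  f'(a)=-8.065e-01  a ← 31.282228 − (+2.717e-02/-8.065e-01) = 31.315921
iter 3: u=1.028007  f(a)=+4.684e-05  f'(a)=-8.038e-01  a ← 31.315921 − (+4.684e-05/-8.038e-01) = 31.315979
iter 4: u=1.028006  f(a)=+1.397e-10  f'(a)=-8.037e-01  a ← 31.315979 − (+1.397e-10/-8.037e-01) = 31.315979
iter 5: u=1.028006  f(a)=-1.421e-14  f'(a)=-8.037e-01  a ← 31.315979 − (-1.421e-14/-8.037e-01) = 31.315979
converged: |Δa| < 1e-12 after 5 iterations
sag = a·(cosh(S/(2a)) − 1) = 31.315979·(cosh(1.028006) − 1) = 18.056864
T_max/T_min = cosh(S/(2a)) = 1.576602

a=31.316 sag=18.057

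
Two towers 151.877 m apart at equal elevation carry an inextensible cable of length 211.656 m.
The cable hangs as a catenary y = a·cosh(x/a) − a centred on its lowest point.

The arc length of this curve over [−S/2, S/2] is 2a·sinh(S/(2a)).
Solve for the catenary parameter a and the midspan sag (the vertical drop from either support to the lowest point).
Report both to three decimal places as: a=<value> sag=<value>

a=52.103 sag=65.856

seed: a₀ = √(S³/(24(L−S))) = √(151.877³/(24·59.779)) = 49.414917
iter 1: u=1.536753  f(a)=+7.469e+00  f'(a)=-3.041e+00  a ← 49.414917 − (+7.469e+00/-3.041e+00) = 51.870823
iter 2: u=1.463993  f(a)=+5.929e-01  f'(a)=-2.576e+00  a ← 51.870823 − (+5.929e-01/-2.576e+00) = 52.101004
iter 3: u=1.457525  f(a)=+4.449e-03  f'(a)=-2.537e+00  a ← 52.101004 − (+4.449e-03/-2.537e+00) = 52.102757
iter 4: u=1.457476  f(a)=+2.546e-07  f'(a)=-2.537e+00  a ← 52.102757 − (+2.546e-07/-2.537e+00) = 52.102757
iter 5: u=1.457476  f(a)=-2.842e-14  f'(a)=-2.537e+00  a ← 52.102757 − (-2.842e-14/-2.537e+00) = 52.102757
converged: |Δa| < 1e-12 after 5 iterations
sag = a·(cosh(S/(2a)) − 1) = 52.102757·(cosh(1.457476) − 1) = 65.855976
T_max/T_min = cosh(S/(2a)) = 2.263963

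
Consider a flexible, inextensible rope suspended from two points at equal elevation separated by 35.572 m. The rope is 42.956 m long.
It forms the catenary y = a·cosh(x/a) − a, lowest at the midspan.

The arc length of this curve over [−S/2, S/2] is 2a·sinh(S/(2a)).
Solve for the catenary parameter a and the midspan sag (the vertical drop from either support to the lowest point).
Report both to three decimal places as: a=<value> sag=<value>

a=16.411 sag=10.619

seed: a₀ = √(S³/(24(L−S))) = √(35.572³/(24·7.384)) = 15.937161
iter 1: u=1.116008  f(a)=+4.737e-01  f'(a)=-1.047e+00  a ← 15.937161 − (+4.737e-01/-1.047e+00) = 16.389469
iter 2: u=1.085209  f(a)=+2.091e-02  f'(a)=-9.567e-01  a ← 16.389469 − (+2.091e-02/-9.567e-01) = 16.411331
iter 3: u=1.083763  f(a)=+4.494e-05  f'(a)=-9.526e-01  a ← 16.411331 − (+4.494e-05/-9.526e-01) = 16.411378
iter 4: u=1.083760  f(a)=+2.085e-10  f'(a)=-9.526e-01  a ← 16.411378 − (+2.085e-10/-9.526e-01) = 16.411378
iter 5: u=1.083760  f(a)=+0.000e+00  f'(a)=-9.526e-01  a ← 16.411378 − (+0.000e+00/-9.526e-01) = 16.411378
converged: |Δa| < 1e-12 after 5 iterations
sag = a·(cosh(S/(2a)) − 1) = 16.411378·(cosh(1.083760) − 1) = 10.618935
T_max/T_min = cosh(S/(2a)) = 1.647047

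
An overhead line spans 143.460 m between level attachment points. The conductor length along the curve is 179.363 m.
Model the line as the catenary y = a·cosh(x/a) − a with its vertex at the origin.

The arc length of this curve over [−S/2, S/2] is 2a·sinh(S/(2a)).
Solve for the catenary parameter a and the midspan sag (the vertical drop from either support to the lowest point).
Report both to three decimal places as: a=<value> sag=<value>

a=60.618 sag=47.629

seed: a₀ = √(S³/(24(L−S))) = √(143.460³/(24·35.903)) = 58.536298
iter 1: u=1.225394  f(a)=+2.794e+00  f'(a)=-1.421e+00  a ← 58.536298 − (+2.794e+00/-1.421e+00) = 60.502443
iter 2: u=1.185572  f(a)=+1.469e-01  f'(a)=-1.275e+00  a ← 60.502443 − (+1.469e-01/-1.275e+00) = 60.617680
iter 3: u=1.183318  f(a)=+4.564e-04  f'(a)=-1.267e+00  a ← 60.617680 − (+4.564e-04/-1.267e+00) = 60.618041
iter 4: u=1.183311  f(a)=+4.433e-09  f'(a)=-1.267e+00  a ← 60.618041 − (+4.433e-09/-1.267e+00) = 60.618041
iter 5: u=1.183311  f(a)=+2.842e-14  f'(a)=-1.267e+00  a ← 60.618041 − (+2.842e-14/-1.267e+00) = 60.618041
converged: |Δa| < 1e-12 after 5 iterations
sag = a·(cosh(S/(2a)) − 1) = 60.618041·(cosh(1.183311) − 1) = 47.628522
T_max/T_min = cosh(S/(2a)) = 1.785715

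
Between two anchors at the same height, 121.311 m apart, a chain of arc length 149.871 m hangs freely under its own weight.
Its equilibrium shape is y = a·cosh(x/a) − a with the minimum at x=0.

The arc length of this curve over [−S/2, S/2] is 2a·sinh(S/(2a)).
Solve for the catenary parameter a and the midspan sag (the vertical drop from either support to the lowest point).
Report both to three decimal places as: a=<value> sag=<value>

seed: a₀ = √(S³/(24(L−S))) = √(121.311³/(24·28.560)) = 51.034698
iter 1: u=1.188515  f(a)=+2.086e+00  f'(a)=-1.286e+00  a ← 51.034698 − (+2.086e+00/-1.286e+00) = 52.657642
iter 2: u=1.151884  f(a)=+1.037e-01  f'(a)=-1.161e+00  a ← 52.657642 − (+1.037e-01/-1.161e+00) = 52.746949
iter 3: u=1.149934  f(a)=+2.855e-04  f'(a)=-1.154e+00  a ← 52.746949 − (+2.855e-04/-1.154e+00) = 52.747196
iter 4: u=1.149928  f(a)=+2.178e-09  f'(a)=-1.154e+00  a ← 52.747196 − (+2.178e-09/-1.154e+00) = 52.747196
iter 5: u=1.149928  f(a)=+5.684e-14  f'(a)=-1.154e+00  a ← 52.747196 − (+5.684e-14/-1.154e+00) = 52.747196
converged: |Δa| < 1e-12 after 5 iterations
sag = a·(cosh(S/(2a)) − 1) = 52.747196·(cosh(1.149928) − 1) = 38.891201
T_max/T_min = cosh(S/(2a)) = 1.737313

a=52.747 sag=38.891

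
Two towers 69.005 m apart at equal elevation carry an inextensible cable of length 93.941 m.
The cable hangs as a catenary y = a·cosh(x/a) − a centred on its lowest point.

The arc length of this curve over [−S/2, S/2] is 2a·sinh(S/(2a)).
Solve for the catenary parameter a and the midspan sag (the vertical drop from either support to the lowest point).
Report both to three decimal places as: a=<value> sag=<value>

seed: a₀ = √(S³/(24(L−S))) = √(69.005³/(24·24.936)) = 23.431594
iter 1: u=1.472478  f(a)=+2.847e+00  f'(a)=-2.627e+00  a ← 23.431594 − (+2.847e+00/-2.627e+00) = 24.515354
iter 2: u=1.407383  f(a)=+2.094e-01  f'(a)=-2.254e+00  a ← 24.515354 − (+2.094e-01/-2.254e+00) = 24.608295
iter 3: u=1.402068  f(a)=+1.332e-03  f'(a)=-2.225e+00  a ← 24.608295 − (+1.332e-03/-2.225e+00) = 24.608894
iter 4: u=1.402034  f(a)=+5.468e-08  f'(a)=-2.225e+00  a ← 24.608894 − (+5.468e-08/-2.225e+00) = 24.608894
iter 5: u=1.402034  f(a)=+0.000e+00  f'(a)=-2.225e+00  a ← 24.608894 − (+0.000e+00/-2.225e+00) = 24.608894
converged: |Δa| < 1e-12 after 5 iterations
sag = a·(cosh(S/(2a)) − 1) = 24.608894·(cosh(1.402034) − 1) = 28.417755
T_max/T_min = cosh(S/(2a)) = 2.154776

a=24.609 sag=28.418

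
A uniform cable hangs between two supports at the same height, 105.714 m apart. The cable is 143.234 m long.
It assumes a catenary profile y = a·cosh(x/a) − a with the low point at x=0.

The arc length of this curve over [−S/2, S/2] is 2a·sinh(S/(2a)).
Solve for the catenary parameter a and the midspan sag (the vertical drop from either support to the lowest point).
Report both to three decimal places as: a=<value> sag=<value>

a=38.011 sag=43.068

seed: a₀ = √(S³/(24(L−S))) = √(105.714³/(24·37.520)) = 36.221107
iter 1: u=1.459287  f(a)=+4.204e+00  f'(a)=-2.548e+00  a ← 36.221107 − (+4.204e+00/-2.548e+00) = 37.871014
iter 2: u=1.395711  f(a)=+3.043e-01  f'(a)=-2.191e+00  a ← 37.871014 − (+3.043e-01/-2.191e+00) = 38.009885
iter 3: u=1.390612  f(a)=+1.869e-03  f'(a)=-2.164e+00  a ← 38.009885 − (+1.869e-03/-2.164e+00) = 38.010749
iter 4: u=1.390580  f(a)=+7.152e-08  f'(a)=-2.164e+00  a ← 38.010749 − (+7.152e-08/-2.164e+00) = 38.010749
iter 5: u=1.390580  f(a)=-5.684e-14  f'(a)=-2.164e+00  a ← 38.010749 − (-5.684e-14/-2.164e+00) = 38.010749
converged: |Δa| < 1e-12 after 5 iterations
sag = a·(cosh(S/(2a)) − 1) = 38.010749·(cosh(1.390580) − 1) = 43.068297
T_max/T_min = cosh(S/(2a)) = 2.133056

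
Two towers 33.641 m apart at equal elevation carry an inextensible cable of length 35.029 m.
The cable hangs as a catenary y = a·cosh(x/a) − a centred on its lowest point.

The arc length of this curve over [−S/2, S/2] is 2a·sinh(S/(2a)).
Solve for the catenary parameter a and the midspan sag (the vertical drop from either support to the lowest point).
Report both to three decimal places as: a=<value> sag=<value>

seed: a₀ = √(S³/(24(L−S))) = √(33.641³/(24·1.388)) = 33.806716
iter 1: u=0.497549  f(a)=+1.728e-02  f'(a)=-8.416e-02  a ← 33.806716 − (+1.728e-02/-8.416e-02) = 34.012051
iter 2: u=0.494545  f(a)=+1.587e-04  f'(a)=-8.263e-02  a ← 34.012051 − (+1.587e-04/-8.263e-02) = 34.013972
iter 3: u=0.494517  f(a)=+1.366e-08  f'(a)=-8.261e-02  a ← 34.013972 − (+1.366e-08/-8.261e-02) = 34.013972
iter 4: u=0.494517  f(a)=+0.000e+00  f'(a)=-8.261e-02  a ← 34.013972 − (+0.000e+00/-8.261e-02) = 34.013972
converged: |Δa| < 1e-12 after 4 iterations
sag = a·(cosh(S/(2a)) − 1) = 34.013972·(cosh(0.494517) − 1) = 4.244465
T_max/T_min = cosh(S/(2a)) = 1.124786

a=34.014 sag=4.244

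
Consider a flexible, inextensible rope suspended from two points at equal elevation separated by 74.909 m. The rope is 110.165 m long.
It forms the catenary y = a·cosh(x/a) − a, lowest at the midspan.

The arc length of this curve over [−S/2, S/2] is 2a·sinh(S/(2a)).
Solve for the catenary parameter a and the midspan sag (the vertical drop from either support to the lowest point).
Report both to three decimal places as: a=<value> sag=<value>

seed: a₀ = √(S³/(24(L−S))) = √(74.909³/(24·35.256)) = 22.288398
iter 1: u=1.680448  f(a)=+5.326e+00  f'(a)=-4.152e+00  a ← 22.288398 − (+5.326e+00/-4.152e+00) = 23.571202
iter 2: u=1.588994  f(a)=+4.944e-01  f'(a)=-3.414e+00  a ← 23.571202 − (+4.944e-01/-3.414e+00) = 23.716032
iter 3: u=1.579290  f(a)=+5.224e-03  f'(a)=-3.342e+00  a ← 23.716032 − (+5.224e-03/-3.342e+00) = 23.717595
iter 4: u=1.579186  f(a)=+5.967e-07  f'(a)=-3.341e+00  a ← 23.717595 − (+5.967e-07/-3.341e+00) = 23.717596
iter 5: u=1.579186  f(a)=+0.000e+00  f'(a)=-3.341e+00  a ← 23.717596 − (+0.000e+00/-3.341e+00) = 23.717596
converged: |Δa| < 1e-12 after 5 iterations
sag = a·(cosh(S/(2a)) − 1) = 23.717596·(cosh(1.579186) − 1) = 36.254116
T_max/T_min = cosh(S/(2a)) = 2.528575

a=23.718 sag=36.254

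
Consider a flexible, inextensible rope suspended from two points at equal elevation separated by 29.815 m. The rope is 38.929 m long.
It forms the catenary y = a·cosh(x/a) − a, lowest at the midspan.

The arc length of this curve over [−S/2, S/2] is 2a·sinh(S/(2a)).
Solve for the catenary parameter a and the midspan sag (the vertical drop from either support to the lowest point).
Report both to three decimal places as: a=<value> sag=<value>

seed: a₀ = √(S³/(24(L−S))) = √(29.815³/(24·9.114)) = 11.007586
iter 1: u=1.354293  f(a)=+8.732e-01  f'(a)=-1.980e+00  a ← 11.007586 − (+8.732e-01/-1.980e+00) = 11.448564
iter 2: u=1.302128  f(a)=+5.522e-02  f'(a)=-1.737e+00  a ← 11.448564 − (+5.522e-02/-1.737e+00) = 11.480353
iter 3: u=1.298523  f(a)=+2.537e-04  f'(a)=-1.721e+00  a ← 11.480353 − (+2.537e-04/-1.721e+00) = 11.480500
iter 4: u=1.298506  f(a)=+5.413e-09  f'(a)=-1.721e+00  a ← 11.480500 − (+5.413e-09/-1.721e+00) = 11.480500
iter 5: u=1.298506  f(a)=-7.105e-15  f'(a)=-1.721e+00  a ← 11.480500 − (-7.105e-15/-1.721e+00) = 11.480500
converged: |Δa| < 1e-12 after 5 iterations
sag = a·(cosh(S/(2a)) − 1) = 11.480500·(cosh(1.298506) − 1) = 11.117479
T_max/T_min = cosh(S/(2a)) = 1.968379

a=11.481 sag=11.117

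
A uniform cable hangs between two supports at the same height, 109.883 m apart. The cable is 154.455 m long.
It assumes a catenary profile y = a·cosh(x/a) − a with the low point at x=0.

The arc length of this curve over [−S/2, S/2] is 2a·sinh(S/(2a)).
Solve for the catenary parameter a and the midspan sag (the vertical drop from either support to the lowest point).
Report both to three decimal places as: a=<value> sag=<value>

a=37.187 sag=48.527

seed: a₀ = √(S³/(24(L−S))) = √(109.883³/(24·44.572)) = 35.217545
iter 1: u=1.560060  f(a)=+5.749e+00  f'(a)=-3.203e+00  a ← 35.217545 − (+5.749e+00/-3.203e+00) = 37.012281
iter 2: u=1.484413  f(a)=+4.687e-01  f'(a)=-2.700e+00  a ← 37.012281 − (+4.687e-01/-2.700e+00) = 37.185846
iter 3: u=1.477484  f(a)=+3.726e-03  f'(a)=-2.658e+00  a ← 37.185846 − (+3.726e-03/-2.658e+00) = 37.187248
iter 4: u=1.477428  f(a)=+2.397e-07  f'(a)=-2.657e+00  a ← 37.187248 − (+2.397e-07/-2.657e+00) = 37.187248
iter 5: u=1.477428  f(a)=+2.842e-14  f'(a)=-2.657e+00  a ← 37.187248 − (+2.842e-14/-2.657e+00) = 37.187248
converged: |Δa| < 1e-12 after 5 iterations
sag = a·(cosh(S/(2a)) − 1) = 37.187248·(cosh(1.477428) − 1) = 48.527267
T_max/T_min = cosh(S/(2a)) = 2.304944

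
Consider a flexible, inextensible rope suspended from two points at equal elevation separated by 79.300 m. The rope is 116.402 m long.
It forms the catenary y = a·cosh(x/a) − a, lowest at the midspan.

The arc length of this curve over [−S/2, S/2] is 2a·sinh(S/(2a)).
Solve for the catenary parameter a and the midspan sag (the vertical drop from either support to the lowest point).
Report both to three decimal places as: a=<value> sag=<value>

seed: a₀ = √(S³/(24(L−S))) = √(79.300³/(24·37.102)) = 23.664945
iter 1: u=1.675474  f(a)=+5.570e+00  f'(a)=-4.109e+00  a ← 23.664945 − (+5.570e+00/-4.109e+00) = 25.020479
iter 2: u=1.584702  f(a)=+5.144e-01  f'(a)=-3.382e+00  a ← 25.020479 − (+5.144e-01/-3.382e+00) = 25.172579
iter 3: u=1.575127  f(a)=+5.374e-03  f'(a)=-3.312e+00  a ← 25.172579 − (+5.374e-03/-3.312e+00) = 25.174201
iter 4: u=1.575025  f(a)=+6.000e-07  f'(a)=-3.311e+00  a ← 25.174201 − (+6.000e-07/-3.311e+00) = 25.174202
iter 5: u=1.575025  f(a)=+2.842e-14  f'(a)=-3.311e+00  a ← 25.174202 − (+2.842e-14/-3.311e+00) = 25.174202
converged: |Δa| < 1e-12 after 5 iterations
sag = a·(cosh(S/(2a)) − 1) = 25.174202·(cosh(1.575025) − 1) = 38.237917
T_max/T_min = cosh(S/(2a)) = 2.518933

a=25.174 sag=38.238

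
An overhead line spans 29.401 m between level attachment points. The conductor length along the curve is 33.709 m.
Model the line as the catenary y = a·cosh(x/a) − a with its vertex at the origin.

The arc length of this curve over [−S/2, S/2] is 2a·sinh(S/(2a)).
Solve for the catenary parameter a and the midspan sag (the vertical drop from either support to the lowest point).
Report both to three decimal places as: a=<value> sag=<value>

seed: a₀ = √(S³/(24(L−S))) = √(29.401³/(24·4.308)) = 15.678326
iter 1: u=0.937632  f(a)=+1.934e-01  f'(a)=-5.994e-01  a ← 15.678326 − (+1.934e-01/-5.994e-01) = 16.000950
iter 2: u=0.918727  f(a)=+6.130e-03  f'(a)=-5.619e-01  a ← 16.000950 − (+6.130e-03/-5.619e-01) = 16.011859
iter 3: u=0.918101  f(a)=+6.607e-06  f'(a)=-5.607e-01  a ← 16.011859 − (+6.607e-06/-5.607e-01) = 16.011871
iter 4: u=0.918100  f(a)=+7.688e-12  f'(a)=-5.607e-01  a ← 16.011871 − (+7.688e-12/-5.607e-01) = 16.011871
converged: |Δa| < 1e-12 after 4 iterations
sag = a·(cosh(S/(2a)) − 1) = 16.011871·(cosh(0.918100) − 1) = 7.235799
T_max/T_min = cosh(S/(2a)) = 1.451902

a=16.012 sag=7.236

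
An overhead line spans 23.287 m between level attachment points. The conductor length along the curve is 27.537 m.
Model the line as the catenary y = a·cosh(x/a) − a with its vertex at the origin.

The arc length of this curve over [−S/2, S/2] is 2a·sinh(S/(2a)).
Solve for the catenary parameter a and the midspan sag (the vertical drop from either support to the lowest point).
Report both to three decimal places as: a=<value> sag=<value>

seed: a₀ = √(S³/(24(L−S))) = √(23.287³/(24·4.250)) = 11.126799
iter 1: u=1.046438  f(a)=+2.389e-01  f'(a)=-8.509e-01  a ← 11.126799 − (+2.389e-01/-8.509e-01) = 11.407502
iter 2: u=1.020688  f(a)=+9.337e-03  f'(a)=-7.856e-01  a ← 11.407502 − (+9.337e-03/-7.856e-01) = 11.419389
iter 3: u=1.019626  f(a)=+1.556e-05  f'(a)=-7.829e-01  a ← 11.419389 − (+1.556e-05/-7.829e-01) = 11.419409
iter 4: u=1.019624  f(a)=+4.333e-11  f'(a)=-7.829e-01  a ← 11.419409 − (+4.333e-11/-7.829e-01) = 11.419409
iter 5: u=1.019624  f(a)=-3.553e-15  f'(a)=-7.829e-01  a ← 11.419409 − (-3.553e-15/-7.829e-01) = 11.419409
converged: |Δa| < 1e-12 after 5 iterations
sag = a·(cosh(S/(2a)) − 1) = 11.419409·(cosh(1.019624) − 1) = 6.468422
T_max/T_min = cosh(S/(2a)) = 1.566441

a=11.419 sag=6.468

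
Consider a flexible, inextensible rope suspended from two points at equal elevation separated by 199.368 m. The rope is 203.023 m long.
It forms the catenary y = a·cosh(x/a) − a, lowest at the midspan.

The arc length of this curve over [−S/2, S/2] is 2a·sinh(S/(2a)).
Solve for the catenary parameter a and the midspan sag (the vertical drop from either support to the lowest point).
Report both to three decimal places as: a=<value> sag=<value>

a=301.385 sag=16.636

seed: a₀ = √(S³/(24(L−S))) = √(199.368³/(24·3.655)) = 300.561858
iter 1: u=0.331659  f(a)=+2.015e-02  f'(a)=-2.459e-02  a ← 300.561858 − (+2.015e-02/-2.459e-02) = 301.381502
iter 2: u=0.330757  f(a)=+8.274e-05  f'(a)=-2.439e-02  a ← 301.381502 − (+8.274e-05/-2.439e-02) = 301.384894
iter 3: u=0.330753  f(a)=+1.407e-09  f'(a)=-2.439e-02  a ← 301.384894 − (+1.407e-09/-2.439e-02) = 301.384894
iter 4: u=0.330753  f(a)=+0.000e+00  f'(a)=-2.439e-02  a ← 301.384894 − (+0.000e+00/-2.439e-02) = 301.384894
converged: |Δa| < 1e-12 after 4 iterations
sag = a·(cosh(S/(2a)) − 1) = 301.384894·(cosh(0.330753) − 1) = 16.636236
T_max/T_min = cosh(S/(2a)) = 1.055199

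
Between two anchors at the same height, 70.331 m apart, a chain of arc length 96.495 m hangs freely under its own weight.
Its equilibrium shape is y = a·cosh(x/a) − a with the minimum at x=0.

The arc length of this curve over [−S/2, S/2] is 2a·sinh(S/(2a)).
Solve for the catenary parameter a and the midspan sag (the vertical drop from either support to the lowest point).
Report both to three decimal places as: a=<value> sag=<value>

seed: a₀ = √(S³/(24(L−S))) = √(70.331³/(24·26.164)) = 23.537617
iter 1: u=1.494013  f(a)=+3.080e+00  f'(a)=-2.761e+00  a ← 23.537617 − (+3.080e+00/-2.761e+00) = 24.653339
iter 2: u=1.426399  f(a)=+2.325e-01  f'(a)=-2.358e+00  a ← 24.653339 − (+2.325e-01/-2.358e+00) = 24.751953
iter 3: u=1.420716  f(a)=+1.565e-03  f'(a)=-2.327e+00  a ← 24.751953 − (+1.565e-03/-2.327e+00) = 24.752625
iter 4: u=1.420678  f(a)=+7.191e-08  f'(a)=-2.326e+00  a ← 24.752625 − (+7.191e-08/-2.326e+00) = 24.752625
iter 5: u=1.420678  f(a)=-2.842e-14  f'(a)=-2.326e+00  a ← 24.752625 − (-2.842e-14/-2.326e+00) = 24.752625
converged: |Δa| < 1e-12 after 5 iterations
sag = a·(cosh(S/(2a)) − 1) = 24.752625·(cosh(1.420678) − 1) = 29.473879
T_max/T_min = cosh(S/(2a)) = 2.190737

a=24.753 sag=29.474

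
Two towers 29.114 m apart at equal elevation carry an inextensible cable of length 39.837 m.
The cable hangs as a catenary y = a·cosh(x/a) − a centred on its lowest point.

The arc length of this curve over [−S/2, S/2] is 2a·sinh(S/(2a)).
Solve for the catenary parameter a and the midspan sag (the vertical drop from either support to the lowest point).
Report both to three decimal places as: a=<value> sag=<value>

a=10.293 sag=12.128

seed: a₀ = √(S³/(24(L−S))) = √(29.114³/(24·10.723)) = 9.792398
iter 1: u=1.486561  f(a)=+1.249e+00  f'(a)=-2.714e+00  a ← 9.792398 − (+1.249e+00/-2.714e+00) = 10.252672
iter 2: u=1.419825  f(a)=+9.347e-02  f'(a)=-2.322e+00  a ← 10.252672 − (+9.347e-02/-2.322e+00) = 10.292933
iter 3: u=1.414271  f(a)=+6.169e-04  f'(a)=-2.291e+00  a ← 10.292933 − (+6.169e-04/-2.291e+00) = 10.293202
iter 4: u=1.414234  f(a)=+2.727e-08  f'(a)=-2.291e+00  a ← 10.293202 − (+2.727e-08/-2.291e+00) = 10.293202
iter 5: u=1.414234  f(a)=+7.105e-15  f'(a)=-2.291e+00  a ← 10.293202 − (+7.105e-15/-2.291e+00) = 10.293202
converged: |Δa| < 1e-12 after 5 iterations
sag = a·(cosh(S/(2a)) − 1) = 10.293202·(cosh(1.414234) − 1) = 12.127696
T_max/T_min = cosh(S/(2a)) = 2.178224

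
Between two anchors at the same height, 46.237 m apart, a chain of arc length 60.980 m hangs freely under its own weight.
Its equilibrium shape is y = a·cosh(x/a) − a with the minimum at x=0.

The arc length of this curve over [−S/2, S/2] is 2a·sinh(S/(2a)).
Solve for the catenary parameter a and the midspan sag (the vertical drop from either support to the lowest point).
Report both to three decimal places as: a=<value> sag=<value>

seed: a₀ = √(S³/(24(L−S))) = √(46.237³/(24·14.743)) = 16.714212
iter 1: u=1.383164  f(a)=+1.476e+00  f'(a)=-2.126e+00  a ← 16.714212 − (+1.476e+00/-2.126e+00) = 17.408746
iter 2: u=1.327982  f(a)=+9.700e-02  f'(a)=-1.855e+00  a ← 17.408746 − (+9.700e-02/-1.855e+00) = 17.461051
iter 3: u=1.324004  f(a)=+4.840e-04  f'(a)=-1.836e+00  a ← 17.461051 − (+4.840e-04/-1.836e+00) = 17.461315
iter 4: u=1.323984  f(a)=+1.218e-08  f'(a)=-1.836e+00  a ← 17.461315 − (+1.218e-08/-1.836e+00) = 17.461315
iter 5: u=1.323984  f(a)=+0.000e+00  f'(a)=-1.836e+00  a ← 17.461315 − (+0.000e+00/-1.836e+00) = 17.461315
converged: |Δa| < 1e-12 after 5 iterations
sag = a·(cosh(S/(2a)) − 1) = 17.461315·(cosh(1.323984) − 1) = 17.674673
T_max/T_min = cosh(S/(2a)) = 2.012219

a=17.461 sag=17.675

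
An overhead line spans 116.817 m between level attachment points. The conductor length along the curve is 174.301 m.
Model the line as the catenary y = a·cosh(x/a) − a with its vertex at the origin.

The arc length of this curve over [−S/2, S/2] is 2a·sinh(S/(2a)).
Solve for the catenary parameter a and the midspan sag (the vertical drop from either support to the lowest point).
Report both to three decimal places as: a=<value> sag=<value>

a=36.262 sag=58.131

seed: a₀ = √(S³/(24(L−S))) = √(116.817³/(24·57.484)) = 33.992254
iter 1: u=1.718289  f(a)=+9.108e+00  f'(a)=-4.492e+00  a ← 33.992254 − (+9.108e+00/-4.492e+00) = 36.019802
iter 2: u=1.621566  f(a)=+8.785e-01  f'(a)=-3.664e+00  a ← 36.019802 − (+8.785e-01/-3.664e+00) = 36.259589
iter 3: u=1.610843  f(a)=+1.010e-02  f'(a)=-3.580e+00  a ← 36.259589 − (+1.010e-02/-3.580e+00) = 36.262411
iter 4: u=1.610718  f(a)=+1.369e-06  f'(a)=-3.579e+00  a ← 36.262411 − (+1.369e-06/-3.579e+00) = 36.262411
iter 5: u=1.610717  f(a)=+8.527e-14  f'(a)=-3.579e+00  a ← 36.262411 − (+8.527e-14/-3.579e+00) = 36.262411
converged: |Δa| < 1e-12 after 5 iterations
sag = a·(cosh(S/(2a)) − 1) = 36.262411·(cosh(1.610717) − 1) = 58.131297
T_max/T_min = cosh(S/(2a)) = 2.603073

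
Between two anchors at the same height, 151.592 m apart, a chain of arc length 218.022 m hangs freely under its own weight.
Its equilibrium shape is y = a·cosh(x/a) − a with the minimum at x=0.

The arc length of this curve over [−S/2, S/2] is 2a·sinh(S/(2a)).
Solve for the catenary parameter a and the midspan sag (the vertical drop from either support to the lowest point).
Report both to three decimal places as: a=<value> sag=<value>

a=49.551 sag=70.193

seed: a₀ = √(S³/(24(L−S))) = √(151.592³/(24·66.430)) = 46.744087
iter 1: u=1.621510  f(a)=+9.300e+00  f'(a)=-3.663e+00  a ← 46.744087 − (+9.300e+00/-3.663e+00) = 49.282881
iter 2: u=1.537978  f(a)=+8.115e-01  f'(a)=-3.050e+00  a ← 49.282881 − (+8.115e-01/-3.050e+00) = 49.548968
iter 3: u=1.529719  f(a)=+7.482e-03  f'(a)=-2.994e+00  a ← 49.548968 − (+7.482e-03/-2.994e+00) = 49.551467
iter 4: u=1.529642  f(a)=+6.489e-07  f'(a)=-2.993e+00  a ← 49.551467 − (+6.489e-07/-2.993e+00) = 49.551467
iter 5: u=1.529642  f(a)=+2.842e-14  f'(a)=-2.993e+00  a ← 49.551467 − (+2.842e-14/-2.993e+00) = 49.551467
converged: |Δa| < 1e-12 after 5 iterations
sag = a·(cosh(S/(2a)) − 1) = 49.551467·(cosh(1.529642) − 1) = 70.193036
T_max/T_min = cosh(S/(2a)) = 2.416568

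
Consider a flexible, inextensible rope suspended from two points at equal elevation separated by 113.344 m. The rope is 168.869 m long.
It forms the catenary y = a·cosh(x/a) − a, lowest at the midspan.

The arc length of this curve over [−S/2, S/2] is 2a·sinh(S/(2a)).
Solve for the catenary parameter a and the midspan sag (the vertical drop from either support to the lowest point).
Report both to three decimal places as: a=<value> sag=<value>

a=35.254 sag=56.245

seed: a₀ = √(S³/(24(L−S))) = √(113.344³/(24·55.525)) = 33.055817
iter 1: u=1.714433  f(a)=+8.755e+00  f'(a)=-4.456e+00  a ← 33.055817 − (+8.755e+00/-4.456e+00) = 35.020452
iter 2: u=1.618254  f(a)=+8.413e-01  f'(a)=-3.638e+00  a ← 35.020452 − (+8.413e-01/-3.638e+00) = 35.251713
iter 3: u=1.607638  f(a)=+9.590e-03  f'(a)=-3.555e+00  a ← 35.251713 − (+9.590e-03/-3.555e+00) = 35.254411
iter 4: u=1.607515  f(a)=+1.278e-06  f'(a)=-3.554e+00  a ← 35.254411 − (+1.278e-06/-3.554e+00) = 35.254411
iter 5: u=1.607515  f(a)=+5.684e-14  f'(a)=-3.554e+00  a ← 35.254411 − (+5.684e-14/-3.554e+00) = 35.254411
converged: |Δa| < 1e-12 after 5 iterations
sag = a·(cosh(S/(2a)) − 1) = 35.254411·(cosh(1.607515) − 1) = 56.244541
T_max/T_min = cosh(S/(2a)) = 2.595390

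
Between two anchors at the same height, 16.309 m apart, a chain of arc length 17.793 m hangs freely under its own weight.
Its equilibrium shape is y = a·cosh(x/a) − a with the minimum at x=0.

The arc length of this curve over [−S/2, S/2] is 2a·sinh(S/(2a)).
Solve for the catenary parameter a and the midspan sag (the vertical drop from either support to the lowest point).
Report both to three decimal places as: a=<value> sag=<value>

seed: a₀ = √(S³/(24(L−S))) = √(16.309³/(24·1.484)) = 11.036171
iter 1: u=0.738889  f(a)=+4.104e-02  f'(a)=-2.839e-01  a ← 11.036171 − (+4.104e-02/-2.839e-01) = 11.180728
iter 2: u=0.729335  f(a)=+8.203e-04  f'(a)=-2.727e-01  a ← 11.180728 − (+8.203e-04/-2.727e-01) = 11.183737
iter 3: u=0.729139  f(a)=+3.425e-07  f'(a)=-2.724e-01  a ← 11.183737 − (+3.425e-07/-2.724e-01) = 11.183738
iter 4: u=0.729139  f(a)=+5.684e-14  f'(a)=-2.724e-01  a ← 11.183738 − (+5.684e-14/-2.724e-01) = 11.183738
converged: |Δa| < 1e-12 after 4 iterations
sag = a·(cosh(S/(2a)) − 1) = 11.183738·(cosh(0.729139) − 1) = 3.106948
T_max/T_min = cosh(S/(2a)) = 1.277809

a=11.184 sag=3.107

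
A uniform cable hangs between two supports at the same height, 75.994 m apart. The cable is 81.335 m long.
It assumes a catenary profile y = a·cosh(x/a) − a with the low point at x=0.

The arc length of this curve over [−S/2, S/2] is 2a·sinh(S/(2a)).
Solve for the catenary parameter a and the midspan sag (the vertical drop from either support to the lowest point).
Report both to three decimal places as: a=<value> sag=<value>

a=59.120 sag=12.637

seed: a₀ = √(S³/(24(L−S))) = √(75.994³/(24·5.341)) = 58.512957
iter 1: u=0.649378  f(a)=+1.137e-01  f'(a)=-1.904e-01  a ← 58.512957 − (+1.137e-01/-1.904e-01) = 59.110468
iter 2: u=0.642813  f(a)=+1.766e-03  f'(a)=-1.845e-01  a ← 59.110468 − (+1.766e-03/-1.845e-01) = 59.120039
iter 3: u=0.642709  f(a)=+4.405e-07  f'(a)=-1.844e-01  a ← 59.120039 − (+4.405e-07/-1.844e-01) = 59.120041
iter 4: u=0.642709  f(a)=+1.421e-14  f'(a)=-1.844e-01  a ← 59.120041 − (+1.421e-14/-1.844e-01) = 59.120041
converged: |Δa| < 1e-12 after 4 iterations
sag = a·(cosh(S/(2a)) − 1) = 59.120041·(cosh(0.642709) − 1) = 12.636665
T_max/T_min = cosh(S/(2a)) = 1.213746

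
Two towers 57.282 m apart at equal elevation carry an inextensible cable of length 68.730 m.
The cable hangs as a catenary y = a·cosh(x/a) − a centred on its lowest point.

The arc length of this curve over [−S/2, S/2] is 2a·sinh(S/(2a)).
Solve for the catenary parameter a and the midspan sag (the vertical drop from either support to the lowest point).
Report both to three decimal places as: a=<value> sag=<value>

seed: a₀ = √(S³/(24(L−S))) = √(57.282³/(24·11.448)) = 26.155127
iter 1: u=1.095043  f(a)=+7.063e-01  f'(a)=-9.850e-01  a ← 26.155127 − (+7.063e-01/-9.850e-01) = 26.872215
iter 2: u=1.065822  f(a)=+3.009e-02  f'(a)=-9.027e-01  a ← 26.872215 − (+3.009e-02/-9.027e-01) = 26.905549
iter 3: u=1.064502  f(a)=+5.999e-05  f'(a)=-8.991e-01  a ← 26.905549 − (+5.999e-05/-8.991e-01) = 26.905615
iter 4: u=1.064499  f(a)=+2.395e-10  f'(a)=-8.991e-01  a ← 26.905615 − (+2.395e-10/-8.991e-01) = 26.905615
iter 5: u=1.064499  f(a)=-1.421e-14  f'(a)=-8.991e-01  a ← 26.905615 − (-1.421e-14/-8.991e-01) = 26.905615
converged: |Δa| < 1e-12 after 5 iterations
sag = a·(cosh(S/(2a)) − 1) = 26.905615·(cosh(1.064499) − 1) = 16.739148
T_max/T_min = cosh(S/(2a)) = 1.622143

a=26.906 sag=16.739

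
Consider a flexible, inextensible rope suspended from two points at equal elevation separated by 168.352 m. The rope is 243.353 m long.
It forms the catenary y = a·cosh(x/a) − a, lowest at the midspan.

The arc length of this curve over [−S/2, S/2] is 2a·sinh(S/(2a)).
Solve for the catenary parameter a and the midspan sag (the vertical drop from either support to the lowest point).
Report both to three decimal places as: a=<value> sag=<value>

seed: a₀ = √(S³/(24(L−S))) = √(168.352³/(24·75.001)) = 51.485896
iter 1: u=1.634933  f(a)=+1.069e+01  f'(a)=-3.770e+00  a ← 51.485896 − (+1.069e+01/-3.770e+00) = 54.320137
iter 2: u=1.549628  f(a)=+9.459e-01  f'(a)=-3.130e+00  a ← 54.320137 − (+9.459e-01/-3.130e+00) = 54.622335
iter 3: u=1.541055  f(a)=+9.000e-03  f'(a)=-3.071e+00  a ← 54.622335 − (+9.000e-03/-3.071e+00) = 54.625266
iter 4: u=1.540972  f(a)=+8.320e-07  f'(a)=-3.070e+00  a ← 54.625266 − (+8.320e-07/-3.070e+00) = 54.625266
iter 5: u=1.540972  f(a)=-5.684e-14  f'(a)=-3.070e+00  a ← 54.625266 − (-5.684e-14/-3.070e+00) = 54.625266
converged: |Δa| < 1e-12 after 5 iterations
sag = a·(cosh(S/(2a)) − 1) = 54.625266·(cosh(1.540972) − 1) = 78.750483
T_max/T_min = cosh(S/(2a)) = 2.441649

a=54.625 sag=78.750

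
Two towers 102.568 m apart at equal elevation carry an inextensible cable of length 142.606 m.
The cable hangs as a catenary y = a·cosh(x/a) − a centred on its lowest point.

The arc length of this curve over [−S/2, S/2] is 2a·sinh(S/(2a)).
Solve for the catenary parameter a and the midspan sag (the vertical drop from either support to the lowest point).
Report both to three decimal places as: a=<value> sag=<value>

seed: a₀ = √(S³/(24(L−S))) = √(102.568³/(24·40.038)) = 33.510123
iter 1: u=1.530403  f(a)=+4.959e+00  f'(a)=-2.998e+00  a ← 33.510123 − (+4.959e+00/-2.998e+00) = 35.164082
iter 2: u=1.458420  f(a)=+3.908e-01  f'(a)=-2.543e+00  a ← 35.164082 − (+3.908e-01/-2.543e+00) = 35.317770
iter 3: u=1.452074  f(a)=+2.886e-03  f'(a)=-2.505e+00  a ← 35.317770 − (+2.886e-03/-2.505e+00) = 35.318922
iter 4: u=1.452026  f(a)=+1.599e-07  f'(a)=-2.505e+00  a ← 35.318922 − (+1.599e-07/-2.505e+00) = 35.318922
iter 5: u=1.452026  f(a)=+0.000e+00  f'(a)=-2.505e+00  a ← 35.318922 − (+0.000e+00/-2.505e+00) = 35.318922
converged: |Δa| < 1e-12 after 5 iterations
sag = a·(cosh(S/(2a)) − 1) = 35.318922·(cosh(1.452026) − 1) = 44.252078
T_max/T_min = cosh(S/(2a)) = 2.252928

a=35.319 sag=44.252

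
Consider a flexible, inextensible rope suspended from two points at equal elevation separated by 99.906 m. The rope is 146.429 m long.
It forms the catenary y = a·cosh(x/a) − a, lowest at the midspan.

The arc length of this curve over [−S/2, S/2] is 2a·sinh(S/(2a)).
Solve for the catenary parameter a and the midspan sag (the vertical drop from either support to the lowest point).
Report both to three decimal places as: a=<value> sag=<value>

a=31.782 sag=48.033

seed: a₀ = √(S³/(24(L−S))) = √(99.906³/(24·46.523)) = 29.884630
iter 1: u=1.671528  f(a)=+6.949e+00  f'(a)=-4.075e+00  a ← 29.884630 − (+6.949e+00/-4.075e+00) = 31.589925
iter 2: u=1.581295  f(a)=+6.392e-01  f'(a)=-3.357e+00  a ← 31.589925 − (+6.392e-01/-3.357e+00) = 31.780332
iter 3: u=1.571821  f(a)=+6.617e-03  f'(a)=-3.288e+00  a ← 31.780332 − (+6.617e-03/-3.288e+00) = 31.782345
iter 4: u=1.571722  f(a)=+7.255e-07  f'(a)=-3.287e+00  a ← 31.782345 − (+7.255e-07/-3.287e+00) = 31.782345
iter 5: u=1.571722  f(a)=+0.000e+00  f'(a)=-3.287e+00  a ← 31.782345 − (+0.000e+00/-3.287e+00) = 31.782345
converged: |Δa| < 1e-12 after 5 iterations
sag = a·(cosh(S/(2a)) − 1) = 31.782345·(cosh(1.571722) − 1) = 48.032945
T_max/T_min = cosh(S/(2a)) = 2.511309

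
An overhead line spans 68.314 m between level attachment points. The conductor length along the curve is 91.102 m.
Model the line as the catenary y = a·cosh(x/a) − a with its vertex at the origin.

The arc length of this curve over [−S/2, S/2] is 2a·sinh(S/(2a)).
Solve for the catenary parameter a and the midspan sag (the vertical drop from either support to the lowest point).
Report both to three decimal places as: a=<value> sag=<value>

seed: a₀ = √(S³/(24(L−S))) = √(68.314³/(24·22.788)) = 24.143812
iter 1: u=1.414731  f(a)=+2.392e+00  f'(a)=-2.294e+00  a ← 24.143812 − (+2.392e+00/-2.294e+00) = 25.186840
iter 2: u=1.356145  f(a)=+1.638e-01  f'(a)=-1.989e+00  a ← 25.186840 − (+1.638e-01/-1.989e+00) = 25.269155
iter 3: u=1.351727  f(a)=+8.920e-04  f'(a)=-1.968e+00  a ← 25.269155 − (+8.920e-04/-1.968e+00) = 25.269608
iter 4: u=1.351703  f(a)=+2.678e-08  f'(a)=-1.968e+00  a ← 25.269608 − (+2.678e-08/-1.968e+00) = 25.269608
iter 5: u=1.351703  f(a)=-1.421e-14  f'(a)=-1.968e+00  a ← 25.269608 − (-1.421e-14/-1.968e+00) = 25.269608
converged: |Δa| < 1e-12 after 5 iterations
sag = a·(cosh(S/(2a)) − 1) = 25.269608·(cosh(1.351703) − 1) = 26.821146
T_max/T_min = cosh(S/(2a)) = 2.061399

a=25.270 sag=26.821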